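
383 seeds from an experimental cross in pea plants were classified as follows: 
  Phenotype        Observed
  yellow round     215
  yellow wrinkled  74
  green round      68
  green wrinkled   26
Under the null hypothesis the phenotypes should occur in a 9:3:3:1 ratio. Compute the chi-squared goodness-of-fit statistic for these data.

0.448

The 9:3:3:1 ratio has 16 parts, so with N = 383 the expected counts are:
  yellow round: 383 × 9/16 = 215.4375
  yellow wrinkled: 383 × 3/16 = 71.8125
  green round: 383 × 3/16 = 71.8125
  green wrinkled: 383 × 1/16 = 23.9375
χ² = Σ (O − E)² / E
  yellow round: (215 − 215.4375)² / 215.4375 = 0.0009
  yellow wrinkled: (74 − 71.8125)² / 71.8125 = 0.0666
  green round: (68 − 71.8125)² / 71.8125 = 0.2024
  green wrinkled: (26 − 23.9375)² / 23.9375 = 0.1777
χ² = 0.0009 + 0.0666 + 0.2024 + 0.1777 = 0.4476 ≈ 0.448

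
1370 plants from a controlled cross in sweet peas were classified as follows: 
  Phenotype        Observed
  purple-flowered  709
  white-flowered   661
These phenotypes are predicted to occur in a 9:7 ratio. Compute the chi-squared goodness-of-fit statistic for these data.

Under the 9:7 hypothesis (Σ ratio = 16, N = 1370):
  purple-flowered: 1370 × 9/16 = 770.625
  white-flowered: 1370 × 7/16 = 599.375
χ² = Σ (O − E)² / E
  purple-flowered: (709 − 770.625)² / 770.625 = 4.9280
  white-flowered: (661 − 599.375)² / 599.375 = 6.3360
χ² = 4.9280 + 6.3360 = 11.264

11.264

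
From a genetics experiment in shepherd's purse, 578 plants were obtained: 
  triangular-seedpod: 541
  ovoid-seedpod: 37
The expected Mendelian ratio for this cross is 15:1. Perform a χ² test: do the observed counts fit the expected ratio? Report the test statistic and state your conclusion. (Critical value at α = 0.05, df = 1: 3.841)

Expected counts for N = 578 under a 15:1 ratio (total parts = 16):
  triangular-seedpod: 578 × 15/16 = 541.875
  ovoid-seedpod: 578 × 1/16 = 36.125
χ² = Σ (O − E)² / E
  triangular-seedpod: (541 − 541.875)² / 541.875 = 0.0014
  ovoid-seedpod: (37 − 36.125)² / 36.125 = 0.0212
χ² = 0.0014 + 0.0212 = 0.0226 ≈ 0.023
Degrees of freedom = 2 − 1 = 1; critical value at α = 0.05 is 3.841.
Since 0.023 < 3.841, we fail to reject the null hypothesis — the data are consistent with the 15:1 ratio.

0.023; consistent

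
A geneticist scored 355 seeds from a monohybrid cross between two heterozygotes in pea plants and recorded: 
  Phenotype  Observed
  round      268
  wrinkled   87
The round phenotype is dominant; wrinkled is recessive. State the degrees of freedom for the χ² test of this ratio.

For a monohybrid cross between heterozygotes with complete dominance, the expected phenotypic ratio is 3:1.
A goodness-of-fit test with 2 phenotype classes has df = 2 − 1 = 1.

1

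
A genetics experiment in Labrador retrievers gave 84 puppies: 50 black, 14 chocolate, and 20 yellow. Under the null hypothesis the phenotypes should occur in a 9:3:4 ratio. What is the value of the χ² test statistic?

The 9:3:4 ratio has 16 parts, so with N = 84 the expected counts are:
  black: 84 × 9/16 = 47.25
  chocolate: 84 × 3/16 = 15.75
  yellow: 84 × 4/16 = 21
χ² = Σ (O − E)² / E
  black: (50 − 47.25)² / 47.25 = 0.1601
  chocolate: (14 − 15.75)² / 15.75 = 0.1944
  yellow: (20 − 21)² / 21 = 0.0476
χ² = 0.1601 + 0.1944 + 0.0476 = 0.4021 ≈ 0.402

0.402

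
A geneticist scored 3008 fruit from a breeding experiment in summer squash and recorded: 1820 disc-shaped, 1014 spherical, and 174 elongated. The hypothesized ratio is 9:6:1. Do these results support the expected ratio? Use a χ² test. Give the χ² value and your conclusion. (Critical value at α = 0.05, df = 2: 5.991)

22.247; not consistent

Total ratio parts = 16. Expected numbers out of 3008:
  disc-shaped: 3008 × 9/16 = 1692
  spherical: 3008 × 6/16 = 1128
  elongated: 3008 × 1/16 = 188
χ² = Σ (O − E)² / E
  disc-shaped: (1820 − 1692)² / 1692 = 9.6832
  spherical: (1014 − 1128)² / 1128 = 11.5213
  elongated: (174 − 188)² / 188 = 1.0426
χ² = 9.6832 + 11.5213 + 1.0426 = 22.2471 ≈ 22.247
Degrees of freedom = 3 − 1 = 2; critical value at α = 0.05 is 5.991.
Since 22.247 > 5.991, we reject the null hypothesis — the data do not fit the 9:6:1 ratio.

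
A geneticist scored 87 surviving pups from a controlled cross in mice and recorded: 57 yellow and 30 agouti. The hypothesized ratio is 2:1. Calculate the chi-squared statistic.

Total ratio parts = 3. Expected numbers out of 87:
  yellow: 87 × 2/3 = 58
  agouti: 87 × 1/3 = 29
χ² = Σ (O − E)² / E
  yellow: (57 − 58)² / 58 = 0.0172
  agouti: (30 − 29)² / 29 = 0.0345
χ² = 0.0172 + 0.0345 = 0.0517 ≈ 0.052

0.052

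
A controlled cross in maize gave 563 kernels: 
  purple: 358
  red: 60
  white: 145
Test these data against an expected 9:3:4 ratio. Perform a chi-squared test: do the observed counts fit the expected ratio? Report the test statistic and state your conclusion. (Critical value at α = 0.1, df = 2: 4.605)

The 9:3:4 ratio has 16 parts, so with N = 563 the expected counts are:
  purple: 563 × 9/16 = 316.6875
  red: 563 × 3/16 = 105.5625
  white: 563 × 4/16 = 140.75
χ² = Σ (O − E)² / E
  purple: (358 − 316.6875)² / 316.6875 = 5.3893
  red: (60 − 105.5625)² / 105.5625 = 19.6655
  white: (145 − 140.75)² / 140.75 = 0.1283
χ² = 5.3893 + 19.6655 + 0.1283 = 25.1831 ≈ 25.183
Degrees of freedom = 3 − 1 = 2; critical value at α = 0.1 is 4.605.
Since 25.183 > 4.605, we reject the null hypothesis — the data do not fit the 9:3:4 ratio.

25.183; not consistent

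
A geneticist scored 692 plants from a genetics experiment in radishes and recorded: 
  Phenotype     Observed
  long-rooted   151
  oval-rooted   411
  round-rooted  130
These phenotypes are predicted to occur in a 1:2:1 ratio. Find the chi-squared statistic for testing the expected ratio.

Under the 1:2:1 hypothesis (Σ ratio = 4, N = 692):
  long-rooted: 692 × 1/4 = 173
  oval-rooted: 692 × 2/4 = 346
  round-rooted: 692 × 1/4 = 173
χ² = Σ (O − E)² / E
  long-rooted: (151 − 173)² / 173 = 2.7977
  oval-rooted: (411 − 346)² / 346 = 12.2110
  round-rooted: (130 − 173)² / 173 = 10.6879
χ² = 2.7977 + 12.2110 + 10.6879 = 25.6966 ≈ 25.697

25.697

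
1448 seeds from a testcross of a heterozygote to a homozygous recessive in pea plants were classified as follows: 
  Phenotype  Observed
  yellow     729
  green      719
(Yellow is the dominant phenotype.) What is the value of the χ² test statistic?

A testcross of a heterozygote (Aa × aa) gives a 1:1 phenotypic ratio.
Under the 1:1 hypothesis (Σ ratio = 2, N = 1448):
  yellow: 1448 × 1/2 = 724
  green: 1448 × 1/2 = 724
χ² = Σ (O − E)² / E
  yellow: (729 − 724)² / 724 = 0.0345
  green: (719 − 724)² / 724 = 0.0345
χ² = 0.0345 + 0.0345 = 0.069

0.069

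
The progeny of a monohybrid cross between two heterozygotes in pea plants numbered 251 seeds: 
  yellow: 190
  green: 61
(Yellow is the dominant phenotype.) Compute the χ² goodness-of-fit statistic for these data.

0.065

For a monohybrid cross between heterozygotes with complete dominance, the expected phenotypic ratio is 3:1.
Expected counts for N = 251 under a 3:1 ratio (total parts = 4):
  yellow: 251 × 3/4 = 188.25
  green: 251 × 1/4 = 62.75
χ² = Σ (O − E)² / E
  yellow: (190 − 188.25)² / 188.25 = 0.0163
  green: (61 − 62.75)² / 62.75 = 0.0488
χ² = 0.0163 + 0.0488 = 0.0651 ≈ 0.065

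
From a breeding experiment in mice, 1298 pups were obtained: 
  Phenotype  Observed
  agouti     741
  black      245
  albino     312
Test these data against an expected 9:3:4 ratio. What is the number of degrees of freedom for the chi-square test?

A goodness-of-fit test with 3 phenotype classes has df = 3 − 1 = 2.

2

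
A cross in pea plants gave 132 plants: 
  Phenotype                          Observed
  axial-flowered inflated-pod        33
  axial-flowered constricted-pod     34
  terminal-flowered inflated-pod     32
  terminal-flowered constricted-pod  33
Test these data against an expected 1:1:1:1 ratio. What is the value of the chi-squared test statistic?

Under the 1:1:1:1 hypothesis (Σ ratio = 4, N = 132):
  axial-flowered inflated-pod: 132 × 1/4 = 33
  axial-flowered constricted-pod: 132 × 1/4 = 33
  terminal-flowered inflated-pod: 132 × 1/4 = 33
  terminal-flowered constricted-pod: 132 × 1/4 = 33
χ² = Σ (O − E)² / E
  axial-flowered inflated-pod: (33 − 33)² / 33 = 0.0000
  axial-flowered constricted-pod: (34 − 33)² / 33 = 0.0303
  terminal-flowered inflated-pod: (32 − 33)² / 33 = 0.0303
  terminal-flowered constricted-pod: (33 − 33)² / 33 = 0.0000
χ² = 0.0000 + 0.0303 + 0.0303 + 0.0000 = 0.0606 ≈ 0.061

0.061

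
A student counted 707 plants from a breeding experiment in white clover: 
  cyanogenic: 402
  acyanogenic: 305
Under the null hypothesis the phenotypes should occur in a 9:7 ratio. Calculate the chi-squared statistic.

Under the 9:7 hypothesis (Σ ratio = 16, N = 707):
  cyanogenic: 707 × 9/16 = 397.6875
  acyanogenic: 707 × 7/16 = 309.3125
χ² = Σ (O − E)² / E
  cyanogenic: (402 − 397.6875)² / 397.6875 = 0.0468
  acyanogenic: (305 − 309.3125)² / 309.3125 = 0.0601
χ² = 0.0468 + 0.0601 = 0.1069 ≈ 0.107

0.107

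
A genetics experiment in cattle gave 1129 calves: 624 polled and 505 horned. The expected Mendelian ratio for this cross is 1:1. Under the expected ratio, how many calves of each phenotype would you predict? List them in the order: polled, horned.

The 1:1 ratio has 2 parts, so with N = 1129 the expected counts are:
  polled: 1129 × 1/2 = 564.5
  horned: 1129 × 1/2 = 564.5

564.5, 564.5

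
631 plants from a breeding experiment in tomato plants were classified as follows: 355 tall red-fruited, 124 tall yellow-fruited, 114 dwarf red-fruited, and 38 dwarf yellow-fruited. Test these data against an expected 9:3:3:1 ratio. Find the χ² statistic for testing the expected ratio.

Expected counts for N = 631 under a 9:3:3:1 ratio (total parts = 16):
  tall red-fruited: 631 × 9/16 = 354.9375
  tall yellow-fruited: 631 × 3/16 = 118.3125
  dwarf red-fruited: 631 × 3/16 = 118.3125
  dwarf yellow-fruited: 631 × 1/16 = 39.4375
χ² = Σ (O − E)² / E
  tall red-fruited: (355 − 354.9375)² / 354.9375 = 0.0000
  tall yellow-fruited: (124 − 118.3125)² / 118.3125 = 0.2734
  dwarf red-fruited: (114 − 118.3125)² / 118.3125 = 0.1572
  dwarf yellow-fruited: (38 − 39.4375)² / 39.4375 = 0.0524
χ² = 0.0000 + 0.2734 + 0.1572 + 0.0524 = 0.483

0.483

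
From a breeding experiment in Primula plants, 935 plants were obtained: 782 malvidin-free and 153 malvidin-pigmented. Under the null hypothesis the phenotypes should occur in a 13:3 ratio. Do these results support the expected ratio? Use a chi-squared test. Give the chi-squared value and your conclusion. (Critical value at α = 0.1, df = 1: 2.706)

3.495; not consistent

Expected counts for N = 935 under a 13:3 ratio (total parts = 16):
  malvidin-free: 935 × 13/16 = 759.6875
  malvidin-pigmented: 935 × 3/16 = 175.3125
χ² = Σ (O − E)² / E
  malvidin-free: (782 − 759.6875)² / 759.6875 = 0.6553
  malvidin-pigmented: (153 − 175.3125)² / 175.3125 = 2.8398
χ² = 0.6553 + 2.8398 = 3.4951 ≈ 3.495
Degrees of freedom = 2 − 1 = 1; critical value at α = 0.1 is 2.706.
Since 3.495 > 2.706, we reject the null hypothesis — the data do not fit the 13:3 ratio.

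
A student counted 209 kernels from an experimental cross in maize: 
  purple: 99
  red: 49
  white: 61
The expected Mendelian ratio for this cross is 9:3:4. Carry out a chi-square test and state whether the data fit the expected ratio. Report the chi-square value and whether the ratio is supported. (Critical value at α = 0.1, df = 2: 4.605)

6.853; not consistent

The 9:3:4 ratio has 16 parts, so with N = 209 the expected counts are:
  purple: 209 × 9/16 = 117.5625
  red: 209 × 3/16 = 39.1875
  white: 209 × 4/16 = 52.25
χ² = Σ (O − E)² / E
  purple: (99 − 117.5625)² / 117.5625 = 2.9309
  red: (49 − 39.1875)² / 39.1875 = 2.4570
  white: (61 − 52.25)² / 52.25 = 1.4653
χ² = 2.9309 + 2.4570 + 1.4653 = 6.8532 ≈ 6.853
Degrees of freedom = 3 − 1 = 2; critical value at α = 0.1 is 4.605.
Since 6.853 > 4.605, we reject the null hypothesis — the data do not fit the 9:3:4 ratio.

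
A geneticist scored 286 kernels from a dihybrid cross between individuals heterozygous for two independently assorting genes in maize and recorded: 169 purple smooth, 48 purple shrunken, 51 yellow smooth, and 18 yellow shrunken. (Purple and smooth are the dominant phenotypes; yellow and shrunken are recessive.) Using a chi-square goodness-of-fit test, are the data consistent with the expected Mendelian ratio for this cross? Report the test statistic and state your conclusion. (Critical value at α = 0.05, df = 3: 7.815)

1.130; consistent

A dihybrid F₂ with independent assortment and complete dominance at both loci gives a 9:3:3:1 phenotypic ratio.
Expected counts for N = 286 under a 9:3:3:1 ratio (total parts = 16):
  purple smooth: 286 × 9/16 = 160.875
  purple shrunken: 286 × 3/16 = 53.625
  yellow smooth: 286 × 3/16 = 53.625
  yellow shrunken: 286 × 1/16 = 17.875
χ² = Σ (O − E)² / E
  purple smooth: (169 − 160.875)² / 160.875 = 0.4104
  purple shrunken: (48 − 53.625)² / 53.625 = 0.5900
  yellow smooth: (51 − 53.625)² / 53.625 = 0.1285
  yellow shrunken: (18 − 17.875)² / 17.875 = 0.0009
χ² = 0.4104 + 0.5900 + 0.1285 + 0.0009 = 1.1298 ≈ 1.130
Degrees of freedom = 4 − 1 = 3; critical value at α = 0.05 is 7.815.
Since 1.130 < 7.815, we fail to reject the null hypothesis — the data are consistent with the 9:3:3:1 ratio.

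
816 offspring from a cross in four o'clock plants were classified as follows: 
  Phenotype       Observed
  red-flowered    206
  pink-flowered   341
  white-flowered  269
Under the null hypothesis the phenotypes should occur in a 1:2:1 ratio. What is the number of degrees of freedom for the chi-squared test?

A goodness-of-fit test with 3 phenotype classes has df = 3 − 1 = 2.

2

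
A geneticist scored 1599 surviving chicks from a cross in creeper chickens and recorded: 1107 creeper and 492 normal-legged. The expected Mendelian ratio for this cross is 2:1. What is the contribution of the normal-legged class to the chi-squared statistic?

3.154

The 2:1 ratio has 3 parts, so with N = 1599 the expected counts are:
  creeper: 1599 × 2/3 = 1066
  normal-legged: 1599 × 1/3 = 533
Contribution of normal-legged: (492 − 533)² / 533 = 3.1538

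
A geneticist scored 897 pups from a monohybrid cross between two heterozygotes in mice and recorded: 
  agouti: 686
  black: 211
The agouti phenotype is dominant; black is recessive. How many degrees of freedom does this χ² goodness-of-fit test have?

For a monohybrid cross between heterozygotes with complete dominance, the expected phenotypic ratio is 3:1.
A goodness-of-fit test with 2 phenotype classes has df = 2 − 1 = 1.

1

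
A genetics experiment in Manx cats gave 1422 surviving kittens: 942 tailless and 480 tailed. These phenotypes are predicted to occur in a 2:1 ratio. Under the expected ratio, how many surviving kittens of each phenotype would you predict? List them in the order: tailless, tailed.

Expected counts for N = 1422 under a 2:1 ratio (total parts = 3):
  tailless: 1422 × 2/3 = 948
  tailed: 1422 × 1/3 = 474

948, 474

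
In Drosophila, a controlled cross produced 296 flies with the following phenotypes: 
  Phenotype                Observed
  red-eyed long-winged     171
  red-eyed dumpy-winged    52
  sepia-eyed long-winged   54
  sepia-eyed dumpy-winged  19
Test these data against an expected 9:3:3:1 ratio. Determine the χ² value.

0.396

The 9:3:3:1 ratio has 16 parts, so with N = 296 the expected counts are:
  red-eyed long-winged: 296 × 9/16 = 166.5
  red-eyed dumpy-winged: 296 × 3/16 = 55.5
  sepia-eyed long-winged: 296 × 3/16 = 55.5
  sepia-eyed dumpy-winged: 296 × 1/16 = 18.5
χ² = Σ (O − E)² / E
  red-eyed long-winged: (171 − 166.5)² / 166.5 = 0.1216
  red-eyed dumpy-winged: (52 − 55.5)² / 55.5 = 0.2207
  sepia-eyed long-winged: (54 − 55.5)² / 55.5 = 0.0405
  sepia-eyed dumpy-winged: (19 − 18.5)² / 18.5 = 0.0135
χ² = 0.1216 + 0.2207 + 0.0405 + 0.0135 = 0.3963 ≈ 0.396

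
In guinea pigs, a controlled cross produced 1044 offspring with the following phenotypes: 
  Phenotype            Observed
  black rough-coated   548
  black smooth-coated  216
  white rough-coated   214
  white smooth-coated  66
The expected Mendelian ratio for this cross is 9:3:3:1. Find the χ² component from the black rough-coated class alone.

2.623

Expected counts for N = 1044 under a 9:3:3:1 ratio (total parts = 16):
  black rough-coated: 1044 × 9/16 = 587.25
  black smooth-coated: 1044 × 3/16 = 195.75
  white rough-coated: 1044 × 3/16 = 195.75
  white smooth-coated: 1044 × 1/16 = 65.25
Contribution of black rough-coated: (548 − 587.25)² / 587.25 = 2.6234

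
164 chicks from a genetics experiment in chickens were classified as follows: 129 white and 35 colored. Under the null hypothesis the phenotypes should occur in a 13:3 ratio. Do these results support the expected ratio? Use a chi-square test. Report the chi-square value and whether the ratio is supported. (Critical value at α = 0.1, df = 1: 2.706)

Under the 13:3 hypothesis (Σ ratio = 16, N = 164):
  white: 164 × 13/16 = 133.25
  colored: 164 × 3/16 = 30.75
χ² = Σ (O − E)² / E
  white: (129 − 133.25)² / 133.25 = 0.1356
  colored: (35 − 30.75)² / 30.75 = 0.5874
χ² = 0.1356 + 0.5874 = 0.723
Degrees of freedom = 2 − 1 = 1; critical value at α = 0.1 is 2.706.
Since 0.723 < 2.706, we fail to reject the null hypothesis — the data are consistent with the 13:3 ratio.

0.723; consistent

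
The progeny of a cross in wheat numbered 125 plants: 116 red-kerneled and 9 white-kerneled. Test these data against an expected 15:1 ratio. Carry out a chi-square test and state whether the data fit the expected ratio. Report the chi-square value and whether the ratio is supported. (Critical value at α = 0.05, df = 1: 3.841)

0.193; consistent

Total ratio parts = 16. Expected numbers out of 125:
  red-kerneled: 125 × 15/16 = 117.1875
  white-kerneled: 125 × 1/16 = 7.8125
χ² = Σ (O − E)² / E
  red-kerneled: (116 − 117.1875)² / 117.1875 = 0.0120
  white-kerneled: (9 − 7.8125)² / 7.8125 = 0.1805
χ² = 0.0120 + 0.1805 = 0.1925 ≈ 0.193
Degrees of freedom = 2 − 1 = 1; critical value at α = 0.05 is 3.841.
Since 0.193 < 3.841, we fail to reject the null hypothesis — the data are consistent with the 15:1 ratio.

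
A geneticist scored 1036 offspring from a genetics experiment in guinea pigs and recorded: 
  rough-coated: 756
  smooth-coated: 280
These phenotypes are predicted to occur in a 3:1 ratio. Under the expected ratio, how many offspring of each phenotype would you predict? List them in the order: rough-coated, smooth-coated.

The 3:1 ratio has 4 parts, so with N = 1036 the expected counts are:
  rough-coated: 1036 × 3/4 = 777
  smooth-coated: 1036 × 1/4 = 259

777, 259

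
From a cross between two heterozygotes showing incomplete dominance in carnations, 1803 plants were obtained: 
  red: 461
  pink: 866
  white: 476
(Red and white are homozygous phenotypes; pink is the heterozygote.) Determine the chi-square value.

With incomplete dominance, a heterozygote × heterozygote cross gives a 1:2:1 phenotypic ratio.
Under the 1:2:1 hypothesis (Σ ratio = 4, N = 1803):
  red: 1803 × 1/4 = 450.75
  pink: 1803 × 2/4 = 901.5
  white: 1803 × 1/4 = 450.75
χ² = Σ (O − E)² / E
  red: (461 − 450.75)² / 450.75 = 0.2331
  pink: (866 − 901.5)² / 901.5 = 1.3979
  white: (476 − 450.75)² / 450.75 = 1.4144
χ² = 0.2331 + 1.3979 + 1.4144 = 3.0454 ≈ 3.045

3.045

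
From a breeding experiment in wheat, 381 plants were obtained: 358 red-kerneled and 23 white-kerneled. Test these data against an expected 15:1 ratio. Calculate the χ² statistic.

0.030

The 15:1 ratio has 16 parts, so with N = 381 the expected counts are:
  red-kerneled: 381 × 15/16 = 357.1875
  white-kerneled: 381 × 1/16 = 23.8125
χ² = Σ (O − E)² / E
  red-kerneled: (358 − 357.1875)² / 357.1875 = 0.0018
  white-kerneled: (23 − 23.8125)² / 23.8125 = 0.0277
χ² = 0.0018 + 0.0277 = 0.0295 ≈ 0.030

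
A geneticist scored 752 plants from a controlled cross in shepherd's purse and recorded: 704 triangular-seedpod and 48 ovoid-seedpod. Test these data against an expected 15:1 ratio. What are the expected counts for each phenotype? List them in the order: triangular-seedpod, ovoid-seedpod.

705, 47

Total ratio parts = 16. Expected numbers out of 752:
  triangular-seedpod: 752 × 15/16 = 705
  ovoid-seedpod: 752 × 1/16 = 47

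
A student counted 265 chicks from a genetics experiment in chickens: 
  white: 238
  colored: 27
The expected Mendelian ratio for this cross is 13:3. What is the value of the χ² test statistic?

12.750

The 13:3 ratio has 16 parts, so with N = 265 the expected counts are:
  white: 265 × 13/16 = 215.3125
  colored: 265 × 3/16 = 49.6875
χ² = Σ (O − E)² / E
  white: (238 − 215.3125)² / 215.3125 = 2.3906
  colored: (27 − 49.6875)² / 49.6875 = 10.3592
χ² = 2.3906 + 10.3592 = 12.7498 ≈ 12.750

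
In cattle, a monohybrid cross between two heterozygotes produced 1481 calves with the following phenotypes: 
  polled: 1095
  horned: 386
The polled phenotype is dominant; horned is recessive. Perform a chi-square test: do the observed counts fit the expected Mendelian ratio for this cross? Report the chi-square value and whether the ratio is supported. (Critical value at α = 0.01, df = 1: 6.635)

For a monohybrid cross between heterozygotes with complete dominance, the expected phenotypic ratio is 3:1.
Expected counts for N = 1481 under a 3:1 ratio (total parts = 4):
  polled: 1481 × 3/4 = 1110.75
  horned: 1481 × 1/4 = 370.25
χ² = Σ (O − E)² / E
  polled: (1095 − 1110.75)² / 1110.75 = 0.2233
  horned: (386 − 370.25)² / 370.25 = 0.6700
χ² = 0.2233 + 0.6700 = 0.8933 ≈ 0.893
Degrees of freedom = 2 − 1 = 1; critical value at α = 0.01 is 6.635.
Since 0.893 < 6.635, we fail to reject the null hypothesis — the data are consistent with the 3:1 ratio.

0.893; consistent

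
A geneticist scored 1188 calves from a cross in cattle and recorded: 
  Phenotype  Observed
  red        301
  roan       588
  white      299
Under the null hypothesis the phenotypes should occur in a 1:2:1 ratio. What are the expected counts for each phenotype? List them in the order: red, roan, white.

297, 594, 297

Under the 1:2:1 hypothesis (Σ ratio = 4, N = 1188):
  red: 1188 × 1/4 = 297
  roan: 1188 × 2/4 = 594
  white: 1188 × 1/4 = 297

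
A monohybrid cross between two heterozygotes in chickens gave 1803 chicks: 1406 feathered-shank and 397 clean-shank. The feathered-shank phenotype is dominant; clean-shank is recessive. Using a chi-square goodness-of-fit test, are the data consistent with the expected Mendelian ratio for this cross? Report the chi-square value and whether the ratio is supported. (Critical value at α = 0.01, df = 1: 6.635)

8.546; not consistent

For a monohybrid cross between heterozygotes with complete dominance, the expected phenotypic ratio is 3:1.
Under the 3:1 hypothesis (Σ ratio = 4, N = 1803):
  feathered-shank: 1803 × 3/4 = 1352.25
  clean-shank: 1803 × 1/4 = 450.75
χ² = Σ (O − E)² / E
  feathered-shank: (1406 − 1352.25)² / 1352.25 = 2.1365
  clean-shank: (397 − 450.75)² / 450.75 = 6.4095
χ² = 2.1365 + 6.4095 = 8.546
Degrees of freedom = 2 − 1 = 1; critical value at α = 0.01 is 6.635.
Since 8.546 > 6.635, we reject the null hypothesis — the data do not fit the 3:1 ratio.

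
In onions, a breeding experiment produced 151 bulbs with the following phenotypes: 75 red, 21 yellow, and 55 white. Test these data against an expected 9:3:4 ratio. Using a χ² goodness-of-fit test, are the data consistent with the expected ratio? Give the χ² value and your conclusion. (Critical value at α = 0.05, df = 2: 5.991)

Expected counts for N = 151 under a 9:3:4 ratio (total parts = 16):
  red: 151 × 9/16 = 84.9375
  yellow: 151 × 3/16 = 28.3125
  white: 151 × 4/16 = 37.75
χ² = Σ (O − E)² / E
  red: (75 − 84.9375)² / 84.9375 = 1.1627
  yellow: (21 − 28.3125)² / 28.3125 = 1.8887
  white: (55 − 37.75)² / 37.75 = 7.8825
χ² = 1.1627 + 1.8887 + 7.8825 = 10.9339 ≈ 10.934
Degrees of freedom = 3 − 1 = 2; critical value at α = 0.05 is 5.991.
Since 10.934 > 5.991, we reject the null hypothesis — the data do not fit the 9:3:4 ratio.

10.934; not consistent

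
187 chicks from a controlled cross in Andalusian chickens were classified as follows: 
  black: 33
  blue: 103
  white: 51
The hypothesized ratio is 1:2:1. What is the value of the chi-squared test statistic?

5.396

Total ratio parts = 4. Expected numbers out of 187:
  black: 187 × 1/4 = 46.75
  blue: 187 × 2/4 = 93.5
  white: 187 × 1/4 = 46.75
χ² = Σ (O − E)² / E
  black: (33 − 46.75)² / 46.75 = 4.0441
  blue: (103 − 93.5)² / 93.5 = 0.9652
  white: (51 − 46.75)² / 46.75 = 0.3864
χ² = 4.0441 + 0.9652 + 0.3864 = 5.3957 ≈ 5.396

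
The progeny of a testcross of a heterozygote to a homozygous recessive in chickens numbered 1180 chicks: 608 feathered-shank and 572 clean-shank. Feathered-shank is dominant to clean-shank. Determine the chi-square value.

A testcross of a heterozygote (Aa × aa) gives a 1:1 phenotypic ratio.
Expected counts for N = 1180 under a 1:1 ratio (total parts = 2):
  feathered-shank: 1180 × 1/2 = 590
  clean-shank: 1180 × 1/2 = 590
χ² = Σ (O − E)² / E
  feathered-shank: (608 − 590)² / 590 = 0.5492
  clean-shank: (572 − 590)² / 590 = 0.5492
χ² = 0.5492 + 0.5492 = 1.0984 ≈ 1.098

1.098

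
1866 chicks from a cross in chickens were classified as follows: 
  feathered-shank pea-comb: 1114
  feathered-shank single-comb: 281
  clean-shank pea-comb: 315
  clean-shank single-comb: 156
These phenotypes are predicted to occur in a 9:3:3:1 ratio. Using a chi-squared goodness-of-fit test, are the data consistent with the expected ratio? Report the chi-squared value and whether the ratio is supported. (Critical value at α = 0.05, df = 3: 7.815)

34.277; not consistent

The 9:3:3:1 ratio has 16 parts, so with N = 1866 the expected counts are:
  feathered-shank pea-comb: 1866 × 9/16 = 1049.625
  feathered-shank single-comb: 1866 × 3/16 = 349.875
  clean-shank pea-comb: 1866 × 3/16 = 349.875
  clean-shank single-comb: 1866 × 1/16 = 116.625
χ² = Σ (O − E)² / E
  feathered-shank pea-comb: (1114 − 1049.625)² / 1049.625 = 3.9482
  feathered-shank single-comb: (281 − 349.875)² / 349.875 = 13.5585
  clean-shank pea-comb: (315 − 349.875)² / 349.875 = 3.4763
  clean-shank single-comb: (156 − 116.625)² / 116.625 = 13.2938
χ² = 3.9482 + 13.5585 + 3.4763 + 13.2938 = 34.2768 ≈ 34.277
Degrees of freedom = 4 − 1 = 3; critical value at α = 0.05 is 7.815.
Since 34.277 > 7.815, we reject the null hypothesis — the data do not fit the 9:3:3:1 ratio.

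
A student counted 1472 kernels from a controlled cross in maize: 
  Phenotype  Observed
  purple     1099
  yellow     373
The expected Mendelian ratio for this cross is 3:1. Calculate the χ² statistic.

0.091

Total ratio parts = 4. Expected numbers out of 1472:
  purple: 1472 × 3/4 = 1104
  yellow: 1472 × 1/4 = 368
χ² = Σ (O − E)² / E
  purple: (1099 − 1104)² / 1104 = 0.0226
  yellow: (373 − 368)² / 368 = 0.0679
χ² = 0.0226 + 0.0679 = 0.0905 ≈ 0.091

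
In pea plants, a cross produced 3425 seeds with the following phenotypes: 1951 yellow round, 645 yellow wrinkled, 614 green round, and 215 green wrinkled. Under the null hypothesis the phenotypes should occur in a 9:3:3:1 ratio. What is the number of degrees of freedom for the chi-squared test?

A goodness-of-fit test with 4 phenotype classes has df = 4 − 1 = 3.

3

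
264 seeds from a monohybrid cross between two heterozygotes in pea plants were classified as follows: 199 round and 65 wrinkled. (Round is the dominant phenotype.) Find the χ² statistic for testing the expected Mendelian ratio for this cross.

For a monohybrid cross between heterozygotes with complete dominance, the expected phenotypic ratio is 3:1.
Total ratio parts = 4. Expected numbers out of 264:
  round: 264 × 3/4 = 198
  wrinkled: 264 × 1/4 = 66
χ² = Σ (O − E)² / E
  round: (199 − 198)² / 198 = 0.0051
  wrinkled: (65 − 66)² / 66 = 0.0152
χ² = 0.0051 + 0.0152 = 0.0203 ≈ 0.020

0.020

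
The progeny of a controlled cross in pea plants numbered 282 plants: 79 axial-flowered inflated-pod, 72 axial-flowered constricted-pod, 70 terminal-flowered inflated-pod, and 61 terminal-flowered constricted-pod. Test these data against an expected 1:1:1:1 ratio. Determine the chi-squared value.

The 1:1:1:1 ratio has 4 parts, so with N = 282 the expected counts are:
  axial-flowered inflated-pod: 282 × 1/4 = 70.5
  axial-flowered constricted-pod: 282 × 1/4 = 70.5
  terminal-flowered inflated-pod: 282 × 1/4 = 70.5
  terminal-flowered constricted-pod: 282 × 1/4 = 70.5
χ² = Σ (O − E)² / E
  axial-flowered inflated-pod: (79 − 70.5)² / 70.5 = 1.0248
  axial-flowered constricted-pod: (72 − 70.5)² / 70.5 = 0.0319
  terminal-flowered inflated-pod: (70 − 70.5)² / 70.5 = 0.0035
  terminal-flowered constricted-pod: (61 − 70.5)² / 70.5 = 1.2801
χ² = 1.0248 + 0.0319 + 0.0035 + 1.2801 = 2.3403 ≈ 2.340

2.340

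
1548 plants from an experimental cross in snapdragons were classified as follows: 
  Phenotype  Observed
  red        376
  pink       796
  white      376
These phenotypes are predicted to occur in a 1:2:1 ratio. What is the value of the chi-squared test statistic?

Expected counts for N = 1548 under a 1:2:1 ratio (total parts = 4):
  red: 1548 × 1/4 = 387
  pink: 1548 × 2/4 = 774
  white: 1548 × 1/4 = 387
χ² = Σ (O − E)² / E
  red: (376 − 387)² / 387 = 0.3127
  pink: (796 − 774)² / 774 = 0.6253
  white: (376 − 387)² / 387 = 0.3127
χ² = 0.3127 + 0.6253 + 0.3127 = 1.2507 ≈ 1.251

1.251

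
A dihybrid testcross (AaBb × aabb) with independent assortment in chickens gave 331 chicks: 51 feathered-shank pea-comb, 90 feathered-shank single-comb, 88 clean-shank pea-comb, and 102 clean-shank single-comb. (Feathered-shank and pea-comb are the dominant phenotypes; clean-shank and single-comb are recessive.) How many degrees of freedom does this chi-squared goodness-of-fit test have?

3

A dihybrid testcross with independent assortment gives a 1:1:1:1 ratio.
A goodness-of-fit test with 4 phenotype classes has df = 4 − 1 = 3.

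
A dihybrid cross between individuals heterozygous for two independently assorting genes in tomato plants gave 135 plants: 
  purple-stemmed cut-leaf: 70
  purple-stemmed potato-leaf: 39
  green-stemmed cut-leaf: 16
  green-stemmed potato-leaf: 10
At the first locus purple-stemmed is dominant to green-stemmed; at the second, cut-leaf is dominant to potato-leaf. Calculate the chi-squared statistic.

A dihybrid F₂ with independent assortment and complete dominance at both loci gives a 9:3:3:1 phenotypic ratio.
Total ratio parts = 16. Expected numbers out of 135:
  purple-stemmed cut-leaf: 135 × 9/16 = 75.9375
  purple-stemmed potato-leaf: 135 × 3/16 = 25.3125
  green-stemmed cut-leaf: 135 × 3/16 = 25.3125
  green-stemmed potato-leaf: 135 × 1/16 = 8.4375
χ² = Σ (O − E)² / E
  purple-stemmed cut-leaf: (70 − 75.9375)² / 75.9375 = 0.4642
  purple-stemmed potato-leaf: (39 − 25.3125)² / 25.3125 = 7.4014
  green-stemmed cut-leaf: (16 − 25.3125)² / 25.3125 = 3.4261
  green-stemmed potato-leaf: (10 − 8.4375)² / 8.4375 = 0.2894
χ² = 0.4642 + 7.4014 + 3.4261 + 0.2894 = 11.5811 ≈ 11.581

11.581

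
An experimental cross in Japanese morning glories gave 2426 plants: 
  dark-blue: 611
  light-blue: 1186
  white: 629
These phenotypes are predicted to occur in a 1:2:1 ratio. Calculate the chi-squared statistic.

Under the 1:2:1 hypothesis (Σ ratio = 4, N = 2426):
  dark-blue: 2426 × 1/4 = 606.5
  light-blue: 2426 × 2/4 = 1213
  white: 2426 × 1/4 = 606.5
χ² = Σ (O − E)² / E
  dark-blue: (611 − 606.5)² / 606.5 = 0.0334
  light-blue: (1186 − 1213)² / 1213 = 0.6010
  white: (629 − 606.5)² / 606.5 = 0.8347
χ² = 0.0334 + 0.6010 + 0.8347 = 1.4691 ≈ 1.469

1.469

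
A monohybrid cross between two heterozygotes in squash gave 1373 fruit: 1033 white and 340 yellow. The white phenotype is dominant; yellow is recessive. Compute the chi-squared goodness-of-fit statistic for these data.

For a monohybrid cross between heterozygotes with complete dominance, the expected phenotypic ratio is 3:1.
Expected counts for N = 1373 under a 3:1 ratio (total parts = 4):
  white: 1373 × 3/4 = 1029.75
  yellow: 1373 × 1/4 = 343.25
χ² = Σ (O − E)² / E
  white: (1033 − 1029.75)² / 1029.75 = 0.0103
  yellow: (340 − 343.25)² / 343.25 = 0.0308
χ² = 0.0103 + 0.0308 = 0.0411 ≈ 0.041

0.041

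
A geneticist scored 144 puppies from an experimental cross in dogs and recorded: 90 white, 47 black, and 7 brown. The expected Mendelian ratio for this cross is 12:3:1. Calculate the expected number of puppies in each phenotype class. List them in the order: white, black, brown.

Under the 12:3:1 hypothesis (Σ ratio = 16, N = 144):
  white: 144 × 12/16 = 108
  black: 144 × 3/16 = 27
  brown: 144 × 1/16 = 9

108, 27, 9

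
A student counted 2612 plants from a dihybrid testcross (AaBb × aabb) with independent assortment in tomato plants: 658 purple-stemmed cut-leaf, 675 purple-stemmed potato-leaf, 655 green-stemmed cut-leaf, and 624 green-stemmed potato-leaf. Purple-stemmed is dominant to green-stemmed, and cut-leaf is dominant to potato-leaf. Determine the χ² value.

A dihybrid testcross with independent assortment gives a 1:1:1:1 ratio.
Under the 1:1:1:1 hypothesis (Σ ratio = 4, N = 2612):
  purple-stemmed cut-leaf: 2612 × 1/4 = 653
  purple-stemmed potato-leaf: 2612 × 1/4 = 653
  green-stemmed cut-leaf: 2612 × 1/4 = 653
  green-stemmed potato-leaf: 2612 × 1/4 = 653
χ² = Σ (O − E)² / E
  purple-stemmed cut-leaf: (658 − 653)² / 653 = 0.0383
  purple-stemmed potato-leaf: (675 − 653)² / 653 = 0.7412
  green-stemmed cut-leaf: (655 − 653)² / 653 = 0.0061
  green-stemmed potato-leaf: (624 − 653)² / 653 = 1.2879
χ² = 0.0383 + 0.7412 + 0.0061 + 1.2879 = 2.0735 ≈ 2.074

2.074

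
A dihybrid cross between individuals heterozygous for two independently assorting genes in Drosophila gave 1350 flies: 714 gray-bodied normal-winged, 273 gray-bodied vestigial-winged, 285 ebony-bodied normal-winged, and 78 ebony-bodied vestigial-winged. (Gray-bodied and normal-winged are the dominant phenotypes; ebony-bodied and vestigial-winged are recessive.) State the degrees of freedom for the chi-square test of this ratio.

3

A dihybrid F₂ with independent assortment and complete dominance at both loci gives a 9:3:3:1 phenotypic ratio.
A goodness-of-fit test with 4 phenotype classes has df = 4 − 1 = 3.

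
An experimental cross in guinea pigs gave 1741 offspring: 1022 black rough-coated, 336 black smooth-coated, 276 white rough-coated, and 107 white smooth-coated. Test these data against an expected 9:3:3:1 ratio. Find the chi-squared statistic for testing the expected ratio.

9.964

The 9:3:3:1 ratio has 16 parts, so with N = 1741 the expected counts are:
  black rough-coated: 1741 × 9/16 = 979.3125
  black smooth-coated: 1741 × 3/16 = 326.4375
  white rough-coated: 1741 × 3/16 = 326.4375
  white smooth-coated: 1741 × 1/16 = 108.8125
χ² = Σ (O − E)² / E
  black rough-coated: (1022 − 979.3125)² / 979.3125 = 1.8607
  black smooth-coated: (336 − 326.4375)² / 326.4375 = 0.2801
  white rough-coated: (276 − 326.4375)² / 326.4375 = 7.7930
  white smooth-coated: (107 − 108.8125)² / 108.8125 = 0.0302
χ² = 1.8607 + 0.2801 + 7.7930 + 0.0302 = 9.964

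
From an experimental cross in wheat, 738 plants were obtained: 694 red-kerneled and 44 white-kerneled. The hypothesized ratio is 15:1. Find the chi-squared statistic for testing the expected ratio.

0.104

Expected counts for N = 738 under a 15:1 ratio (total parts = 16):
  red-kerneled: 738 × 15/16 = 691.875
  white-kerneled: 738 × 1/16 = 46.125
χ² = Σ (O − E)² / E
  red-kerneled: (694 − 691.875)² / 691.875 = 0.0065
  white-kerneled: (44 − 46.125)² / 46.125 = 0.0979
χ² = 0.0065 + 0.0979 = 0.1044 ≈ 0.104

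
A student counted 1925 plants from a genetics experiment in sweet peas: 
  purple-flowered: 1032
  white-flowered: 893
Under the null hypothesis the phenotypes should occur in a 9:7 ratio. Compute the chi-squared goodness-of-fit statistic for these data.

5.450

Under the 9:7 hypothesis (Σ ratio = 16, N = 1925):
  purple-flowered: 1925 × 9/16 = 1082.8125
  white-flowered: 1925 × 7/16 = 842.1875
χ² = Σ (O − E)² / E
  purple-flowered: (1032 − 1082.8125)² / 1082.8125 = 2.3844
  white-flowered: (893 − 842.1875)² / 842.1875 = 3.0657
χ² = 2.3844 + 3.0657 = 5.4501 ≈ 5.450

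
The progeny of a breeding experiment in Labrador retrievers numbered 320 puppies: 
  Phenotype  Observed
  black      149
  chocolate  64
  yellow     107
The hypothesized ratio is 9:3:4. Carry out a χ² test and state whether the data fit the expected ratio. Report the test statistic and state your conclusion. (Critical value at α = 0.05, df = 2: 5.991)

Under the 9:3:4 hypothesis (Σ ratio = 16, N = 320):
  black: 320 × 9/16 = 180
  chocolate: 320 × 3/16 = 60
  yellow: 320 × 4/16 = 80
χ² = Σ (O − E)² / E
  black: (149 − 180)² / 180 = 5.3389
  chocolate: (64 − 60)² / 60 = 0.2667
  yellow: (107 − 80)² / 80 = 9.1125
χ² = 5.3389 + 0.2667 + 9.1125 = 14.7181 ≈ 14.718
Degrees of freedom = 3 − 1 = 2; critical value at α = 0.05 is 5.991.
Since 14.718 > 5.991, we reject the null hypothesis — the data do not fit the 9:3:4 ratio.

14.718; not consistent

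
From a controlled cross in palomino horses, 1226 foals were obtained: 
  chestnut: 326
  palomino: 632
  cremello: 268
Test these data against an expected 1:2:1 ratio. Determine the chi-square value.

6.666

Total ratio parts = 4. Expected numbers out of 1226:
  chestnut: 1226 × 1/4 = 306.5
  palomino: 1226 × 2/4 = 613
  cremello: 1226 × 1/4 = 306.5
χ² = Σ (O − E)² / E
  chestnut: (326 − 306.5)² / 306.5 = 1.2406
  palomino: (632 − 613)² / 613 = 0.5889
  cremello: (268 − 306.5)² / 306.5 = 4.8361
χ² = 1.2406 + 0.5889 + 4.8361 = 6.6656 ≈ 6.666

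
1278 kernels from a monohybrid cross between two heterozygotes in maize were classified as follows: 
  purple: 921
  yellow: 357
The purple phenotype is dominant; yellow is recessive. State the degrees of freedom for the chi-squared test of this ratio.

For a monohybrid cross between heterozygotes with complete dominance, the expected phenotypic ratio is 3:1.
A goodness-of-fit test with 2 phenotype classes has df = 2 − 1 = 1.

1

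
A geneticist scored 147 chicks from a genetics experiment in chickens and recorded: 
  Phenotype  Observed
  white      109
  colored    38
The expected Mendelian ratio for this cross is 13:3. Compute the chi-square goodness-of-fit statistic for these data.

Expected counts for N = 147 under a 13:3 ratio (total parts = 16):
  white: 147 × 13/16 = 119.4375
  colored: 147 × 3/16 = 27.5625
χ² = Σ (O − E)² / E
  white: (109 − 119.4375)² / 119.4375 = 0.9121
  colored: (38 − 27.5625)² / 27.5625 = 3.9525
χ² = 0.9121 + 3.9525 = 4.8646 ≈ 4.865

4.865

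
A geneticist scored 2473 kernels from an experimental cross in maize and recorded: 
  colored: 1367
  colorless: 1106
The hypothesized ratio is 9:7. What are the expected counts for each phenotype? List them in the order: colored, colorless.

Total ratio parts = 16. Expected numbers out of 2473:
  colored: 2473 × 9/16 = 1391.0625
  colorless: 2473 × 7/16 = 1081.9375

1391.0625, 1081.9375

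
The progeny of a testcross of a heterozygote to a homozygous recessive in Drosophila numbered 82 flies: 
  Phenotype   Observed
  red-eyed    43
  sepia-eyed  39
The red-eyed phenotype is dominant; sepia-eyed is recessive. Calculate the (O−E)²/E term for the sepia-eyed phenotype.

0.098

A testcross of a heterozygote (Aa × aa) gives a 1:1 phenotypic ratio.
Expected counts for N = 82 under a 1:1 ratio (total parts = 2):
  red-eyed: 82 × 1/2 = 41
  sepia-eyed: 82 × 1/2 = 41
Contribution of sepia-eyed: (39 − 41)² / 41 = 0.0976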